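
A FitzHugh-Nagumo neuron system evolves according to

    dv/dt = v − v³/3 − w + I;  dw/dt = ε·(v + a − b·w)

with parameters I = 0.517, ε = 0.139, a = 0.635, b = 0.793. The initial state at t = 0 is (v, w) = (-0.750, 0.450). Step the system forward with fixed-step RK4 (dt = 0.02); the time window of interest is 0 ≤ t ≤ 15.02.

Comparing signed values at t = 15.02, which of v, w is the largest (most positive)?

t=0.000: state=(-0.750, 0.450)
step 1 (dt=0.02): k1=(-0.542, -0.066), k2=(-0.544, -0.066), k3=(-0.544, -0.066), k4=(-0.546, -0.067); state += dt/6·(k1+2k2+2k3+k4)
t=0.020: state=(-0.761, 0.449)
t=0.040: state=(-0.772, 0.447)
t=0.060: state=(-0.783, 0.446)
continuing one RK4 step at a time; state shown every 25 steps (Δt=0.5):
t=0.500: state=(-1.031, 0.409)
t=1.000: state=(-1.280, 0.351)
t=1.500: state=(-1.437, 0.283)
t=2.000: state=(-1.503, 0.211)
t=2.500: state=(-1.513, 0.140)
t=3.000: state=(-1.492, 0.074)
t=3.500: state=(-1.457, 0.013)
t=4.000: state=(-1.415, -0.042)
t=4.500: state=(-1.369, -0.091)
t=5.000: state=(-1.321, -0.134)
t=5.500: state=(-1.271, -0.172)
t=6.000: state=(-1.219, -0.204)
t=6.500: state=(-1.165, -0.230)
t=7.000: state=(-1.109, -0.252)
t=7.500: state=(-1.050, -0.269)
t=8.000: state=(-0.988, -0.280)
t=8.500: state=(-0.919, -0.287)
t=9.000: state=(-0.843, -0.288)
t=9.500: state=(-0.756, -0.284)
t=10.000: state=(-0.652, -0.273)
t=10.500: state=(-0.521, -0.255)
t=11.000: state=(-0.346, -0.228)
t=11.500: state=(-0.094, -0.189)
t=12.000: state=(0.285, -0.130)
t=12.500: state=(0.827, -0.043)
t=13.000: state=(1.389, 0.078)
t=13.500: state=(1.705, 0.223)
t=14.000: state=(1.786, 0.373)
t=14.500: state=(1.770, 0.517)
t=15.000: state=(1.721, 0.650)
t=15.020: state=(1.719, 0.655)
compare at T: v=1.719, w=0.655

largest component: v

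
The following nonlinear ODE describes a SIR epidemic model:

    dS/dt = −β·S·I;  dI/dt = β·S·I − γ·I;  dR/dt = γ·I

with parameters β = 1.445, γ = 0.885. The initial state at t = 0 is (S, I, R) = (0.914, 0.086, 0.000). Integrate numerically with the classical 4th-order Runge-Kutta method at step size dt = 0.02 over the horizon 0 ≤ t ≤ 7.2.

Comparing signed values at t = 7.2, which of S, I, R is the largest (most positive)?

t=0.000: state=(0.914, 0.086, 0.000)
step 1 (dt=0.02): k1=(-0.114, 0.037, 0.076), k2=(-0.114, 0.037, 0.076), k3=(-0.114, 0.037, 0.076), k4=(-0.114, 0.038, 0.077); state += dt/6·(k1+2k2+2k3+k4)
t=0.020: state=(0.912, 0.087, 0.002)
t=0.040: state=(0.909, 0.088, 0.003)
t=0.060: state=(0.907, 0.088, 0.005)
continuing one RK4 step at a time; state shown every 25 steps (Δt=0.5):
t=0.500: state=(0.853, 0.105, 0.042)
t=1.000: state=(0.786, 0.122, 0.092)
t=1.500: state=(0.716, 0.134, 0.149)
t=2.000: state=(0.648, 0.141, 0.210)
t=2.500: state=(0.585, 0.142, 0.273)
t=3.000: state=(0.529, 0.136, 0.335)
t=3.500: state=(0.481, 0.126, 0.393)
t=4.000: state=(0.441, 0.113, 0.446)
t=4.500: state=(0.409, 0.098, 0.493)
t=5.000: state=(0.383, 0.084, 0.533)
t=5.500: state=(0.362, 0.071, 0.567)
t=6.000: state=(0.345, 0.059, 0.596)
t=6.500: state=(0.332, 0.048, 0.619)
t=7.000: state=(0.322, 0.039, 0.639)
t=7.200: state=(0.319, 0.036, 0.645)
compare at T: S=0.319, I=0.036, R=0.645

largest component: R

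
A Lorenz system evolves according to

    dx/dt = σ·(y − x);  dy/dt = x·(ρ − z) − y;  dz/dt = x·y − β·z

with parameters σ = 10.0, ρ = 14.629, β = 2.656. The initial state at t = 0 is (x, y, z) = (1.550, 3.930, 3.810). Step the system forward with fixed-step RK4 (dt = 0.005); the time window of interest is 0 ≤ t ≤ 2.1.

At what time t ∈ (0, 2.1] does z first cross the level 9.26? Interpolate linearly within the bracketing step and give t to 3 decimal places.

t = 0.235

t=0.000: state=(1.550, 3.930, 3.810)
step 1 (dt=0.005): k1=(23.800, 12.839, -4.028), k2=(23.526, 13.467, -3.716), k3=(23.549, 13.457, -3.718), k4=(23.295, 14.077, -3.404); state += dt/6·(k1+2k2+2k3+k4)
t=0.005: state=(1.668, 3.997, 3.791)
t=0.010: state=(1.783, 4.071, 3.776)
t=0.015: state=(1.897, 4.150, 3.764)
continuing one RK4 step at a time; state shown every 20 steps (Δt=0.1):
t=0.100: state=(3.824, 6.313, 4.157)
t=0.200: state=(6.819, 10.282, 7.151)
t=0.235: state=(8.052, 11.577, 9.249)
next step: t=0.240: state=(8.228, 11.731, 9.598) — z has crossed 9.26
linear interpolation between t=0.235 (9.24879) and t=0.240 (9.59802) → t≈0.235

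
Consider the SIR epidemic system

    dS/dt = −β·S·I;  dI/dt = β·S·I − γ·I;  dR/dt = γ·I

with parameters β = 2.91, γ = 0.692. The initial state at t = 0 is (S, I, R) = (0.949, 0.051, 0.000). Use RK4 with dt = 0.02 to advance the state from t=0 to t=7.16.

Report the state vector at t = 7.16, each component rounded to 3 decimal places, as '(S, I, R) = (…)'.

t=0.000: state=(0.949, 0.051, 0.000)
step 1 (dt=0.02): k1=(-0.141, 0.106, 0.035), k2=(-0.144, 0.108, 0.036), k3=(-0.144, 0.108, 0.036), k4=(-0.146, 0.110, 0.037); state += dt/6·(k1+2k2+2k3+k4)
t=0.020: state=(0.946, 0.053, 0.001)
t=0.040: state=(0.943, 0.055, 0.001)
t=0.060: state=(0.940, 0.058, 0.002)
continuing one RK4 step at a time; state shown every 25 steps (Δt=0.5):
t=0.500: state=(0.836, 0.134, 0.030)
t=1.000: state=(0.623, 0.277, 0.100)
t=1.500: state=(0.377, 0.404, 0.220)
t=2.000: state=(0.203, 0.430, 0.367)
t=2.500: state=(0.112, 0.380, 0.509)
t=3.000: state=(0.068, 0.305, 0.627)
t=3.500: state=(0.046, 0.234, 0.720)
t=4.000: state=(0.034, 0.175, 0.790)
t=4.500: state=(0.027, 0.130, 0.843)
t=5.000: state=(0.023, 0.095, 0.882)
t=5.500: state=(0.021, 0.070, 0.910)
t=6.000: state=(0.019, 0.051, 0.930)
t=6.500: state=(0.018, 0.037, 0.945)
t=7.000: state=(0.017, 0.027, 0.956)
t=7.160: state=(0.017, 0.024, 0.959)

(S, I, R) = (0.017, 0.024, 0.959)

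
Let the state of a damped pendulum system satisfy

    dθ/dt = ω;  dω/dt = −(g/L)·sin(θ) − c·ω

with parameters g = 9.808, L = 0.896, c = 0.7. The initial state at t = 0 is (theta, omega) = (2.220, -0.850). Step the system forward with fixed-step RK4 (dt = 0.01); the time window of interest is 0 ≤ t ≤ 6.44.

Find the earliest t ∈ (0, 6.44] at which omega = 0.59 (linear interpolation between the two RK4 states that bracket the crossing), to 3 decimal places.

t=0.000: state=(2.220, -0.850)
step 1 (dt=0.01): k1=(-0.850, -8.125), k2=(-0.891, -8.124), k3=(-0.891, -8.125), k4=(-0.931, -8.126); state += dt/6·(k1+2k2+2k3+k4)
t=0.010: state=(2.211, -0.931)
t=0.020: state=(2.201, -1.013)
t=0.030: state=(2.191, -1.094)
continuing one RK4 step at a time; state shown every 25 steps (Δt=0.25):
t=0.250: state=(1.748, -2.952)
t=0.500: state=(0.759, -4.784)
t=0.750: state=(-0.444, -4.320)
t=1.000: state=(-1.216, -1.713)
t=1.210: state=(-1.330, 0.588)
next step: t=1.220: state=(-1.324, 0.690) — omega has crossed 0.59
linear interpolation between t=1.210 (0.58790) and t=1.220 (0.68965) → t≈1.210

t = 1.210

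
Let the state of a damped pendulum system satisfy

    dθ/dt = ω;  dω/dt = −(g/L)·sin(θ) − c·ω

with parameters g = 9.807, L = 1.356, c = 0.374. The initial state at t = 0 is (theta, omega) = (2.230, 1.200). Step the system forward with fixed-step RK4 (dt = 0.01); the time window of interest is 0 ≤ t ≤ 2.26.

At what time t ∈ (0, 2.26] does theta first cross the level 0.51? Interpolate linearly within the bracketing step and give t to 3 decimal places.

t = 1.043

t=0.000: state=(2.230, 1.200)
step 1 (dt=0.01): k1=(1.200, -6.166), k2=(1.169, -6.128), k3=(1.169, -6.128), k4=(1.139, -6.091); state += dt/6·(k1+2k2+2k3+k4)
t=0.010: state=(2.242, 1.139)
t=0.020: state=(2.253, 1.078)
t=0.030: state=(2.263, 1.018)
continuing one RK4 step at a time; state shown every 10 steps (Δt=0.1):
t=0.100: state=(2.320, 0.618)
t=0.200: state=(2.355, 0.086)
t=0.300: state=(2.338, -0.422)
t=0.400: state=(2.271, -0.931)
t=0.500: state=(2.151, -1.464)
t=0.600: state=(1.977, -2.034)
t=0.700: state=(1.743, -2.637)
t=0.800: state=(1.449, -3.247)
t=0.900: state=(1.096, -3.804)
t=1.000: state=(0.693, -4.215)
t=1.040: state=(0.522, -4.316)
next step: t=1.050: state=(0.479, -4.335) — theta has crossed 0.51
linear interpolation between t=1.040 (0.52237) and t=1.050 (0.47911) → t≈1.043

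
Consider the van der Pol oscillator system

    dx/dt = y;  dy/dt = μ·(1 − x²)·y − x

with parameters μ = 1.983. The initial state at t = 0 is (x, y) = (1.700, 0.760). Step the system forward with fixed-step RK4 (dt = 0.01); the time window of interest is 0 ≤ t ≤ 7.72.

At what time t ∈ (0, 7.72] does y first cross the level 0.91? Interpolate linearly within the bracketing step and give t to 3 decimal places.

t = 5.697

t=0.000: state=(1.700, 0.760)
step 1 (dt=0.01): k1=(0.760, -4.548), k2=(0.737, -4.486), k3=(0.738, -4.486), k4=(0.715, -4.423); state += dt/6·(k1+2k2+2k3+k4)
t=0.010: state=(1.707, 0.715)
t=0.020: state=(1.714, 0.672)
t=0.030: state=(1.721, 0.629)
continuing one RK4 step at a time; state shown every 25 steps (Δt=0.25):
t=0.250: state=(1.780, -0.001)
t=0.500: state=(1.740, -0.275)
t=0.750: state=(1.656, -0.386)
t=1.000: state=(1.550, -0.458)
t=1.250: state=(1.426, -0.532)
t=1.500: state=(1.282, -0.632)
t=1.750: state=(1.106, -0.782)
t=2.000: state=(0.882, -1.035)
t=2.250: state=(0.571, -1.505)
t=2.500: state=(0.093, -2.419)
t=2.750: state=(-0.675, -3.672)
t=3.000: state=(-1.561, -2.833)
t=3.250: state=(-1.971, -0.645)
t=3.500: state=(-2.015, 0.116)
t=3.750: state=(-1.960, 0.289)
t=4.000: state=(-1.880, 0.343)
t=4.250: state=(-1.789, 0.378)
t=4.500: state=(-1.690, 0.415)
t=4.750: state=(-1.581, 0.461)
t=5.000: state=(-1.458, 0.523)
t=5.250: state=(-1.318, 0.611)
t=5.500: state=(-1.149, 0.745)
t=5.690: state=(-0.994, 0.903)
next step: t=5.700: state=(-0.985, 0.913) — y has crossed 0.91
linear interpolation between t=5.690 (0.90281) and t=5.700 (0.91309) → t≈5.697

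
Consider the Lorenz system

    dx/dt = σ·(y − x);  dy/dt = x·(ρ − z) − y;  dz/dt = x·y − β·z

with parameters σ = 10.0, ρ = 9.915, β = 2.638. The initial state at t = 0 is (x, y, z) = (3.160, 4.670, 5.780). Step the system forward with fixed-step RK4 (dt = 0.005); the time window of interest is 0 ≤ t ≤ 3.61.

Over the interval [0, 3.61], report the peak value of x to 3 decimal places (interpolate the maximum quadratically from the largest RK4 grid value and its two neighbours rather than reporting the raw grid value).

t=0.000: state=(3.160, 4.670, 5.780)
step 1 (dt=0.005): k1=(15.100, 8.397, -0.490), k2=(14.932, 8.536, -0.244), k3=(14.940, 8.532, -0.246), k4=(14.780, 8.667, -0.000); state += dt/6·(k1+2k2+2k3+k4)
t=0.005: state=(3.235, 4.713, 5.779)
t=0.010: state=(3.308, 4.757, 5.780)
t=0.015: state=(3.380, 4.802, 5.784)
continuing one RK4 step at a time; state shown every 40 steps (Δt=0.2):
t=0.200: state=(5.608, 6.623, 7.553)
t=0.400: state=(6.373, 5.952, 10.878)
t=0.600: state=(4.673, 3.771, 10.463)
t=0.800: state=(3.609, 3.472, 8.312)
t=1.000: state=(3.967, 4.410, 7.164)
t=1.200: state=(5.101, 5.685, 7.884)
t=1.400: state=(5.750, 5.708, 9.716)
t=1.600: state=(5.042, 4.524, 10.034)
t=1.800: state=(4.251, 4.052, 8.881)
t=2.000: state=(4.292, 4.505, 8.013)
t=2.200: state=(4.908, 5.245, 8.257)
t=2.400: state=(5.341, 5.380, 9.230)
t=2.600: state=(5.058, 4.793, 9.587)
t=2.800: state=(4.577, 4.418, 9.030)
t=3.000: state=(4.516, 4.607, 8.463)
t=3.200: state=(4.837, 5.027, 8.510)
t=3.400: state=(5.109, 5.158, 9.022)
t=3.600: state=(5.006, 4.875, 9.292)
t=3.610: state=(4.992, 4.858, 9.290)
largest grid value and its neighbours: x(0.345)=6.47766, x(0.350)=6.47897, x(0.355)=6.47809
parabola through these three points peaks at t≈0.350 with x≈6.47898

max x = 6.479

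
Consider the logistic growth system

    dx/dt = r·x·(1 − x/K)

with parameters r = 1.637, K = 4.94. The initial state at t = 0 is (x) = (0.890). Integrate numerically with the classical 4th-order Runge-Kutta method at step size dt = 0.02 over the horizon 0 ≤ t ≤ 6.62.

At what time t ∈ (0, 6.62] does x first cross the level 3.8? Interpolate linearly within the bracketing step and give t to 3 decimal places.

t = 1.661

t=0.000: state=(0.890)
step 1 (dt=0.02): k1=(1.194), k2=(1.207), k3=(1.207), k4=(1.220); state += dt/6·(k1+2k2+2k3+k4)
t=0.020: state=(0.914)
t=0.040: state=(0.939)
t=0.060: state=(0.964)
continuing one RK4 step at a time; state shown every 25 steps (Δt=0.5):
t=0.500: state=(1.643)
t=1.000: state=(2.620)
t=1.500: state=(3.553)
t=1.660: state=(3.798)
next step: t=1.680: state=(3.827) — x has crossed 3.8
linear interpolation between t=1.660 (3.79842) and t=1.680 (3.82690) → t≈1.661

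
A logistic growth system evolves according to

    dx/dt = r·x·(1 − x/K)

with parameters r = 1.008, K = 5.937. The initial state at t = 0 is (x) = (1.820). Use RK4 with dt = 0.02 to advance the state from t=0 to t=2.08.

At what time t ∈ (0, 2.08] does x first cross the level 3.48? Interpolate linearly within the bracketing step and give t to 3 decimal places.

t=0.000: state=(1.820)
step 1 (dt=0.02): k1=(1.272), k2=(1.277), k3=(1.277), k4=(1.282); state += dt/6·(k1+2k2+2k3+k4)
t=0.020: state=(1.846)
t=0.040: state=(1.871)
t=0.060: state=(1.897)
continuing one RK4 step at a time; state shown every 5 steps (Δt=0.1):
t=0.100: state=(1.950)
t=0.200: state=(2.084)
t=0.300: state=(2.222)
t=0.400: state=(2.364)
t=0.500: state=(2.509)
t=0.600: state=(2.656)
t=0.700: state=(2.804)
t=0.800: state=(2.954)
t=0.900: state=(3.103)
t=1.000: state=(3.252)
t=1.100: state=(3.400)
t=1.140: state=(3.458)
next step: t=1.160: state=(3.487) — x has crossed 3.48
linear interpolation between t=1.140 (3.45800) and t=1.160 (3.48705) → t≈1.155

t = 1.155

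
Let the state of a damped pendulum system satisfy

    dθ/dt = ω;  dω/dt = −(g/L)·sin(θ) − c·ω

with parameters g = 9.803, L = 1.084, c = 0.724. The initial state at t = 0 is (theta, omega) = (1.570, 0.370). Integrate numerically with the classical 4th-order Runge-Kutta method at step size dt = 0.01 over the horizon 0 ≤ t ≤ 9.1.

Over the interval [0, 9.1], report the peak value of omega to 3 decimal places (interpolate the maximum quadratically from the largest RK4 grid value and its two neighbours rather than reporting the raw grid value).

max omega = 2.376

t=0.000: state=(1.570, 0.370)
step 1 (dt=0.01): k1=(0.370, -9.311), k2=(0.323, -9.278), k3=(0.324, -9.278), k4=(0.277, -9.244); state += dt/6·(k1+2k2+2k3+k4)
t=0.010: state=(1.573, 0.277)
t=0.020: state=(1.576, 0.185)
t=0.030: state=(1.577, 0.094)
continuing one RK4 step at a time; state shown every 50 steps (Δt=0.5):
t=0.500: state=(0.742, -3.261)
t=1.000: state=(-0.780, -1.806)
t=1.500: state=(-0.739, 1.726)
t=2.000: state=(0.343, 1.796)
t=2.500: state=(0.582, -0.831)
t=3.000: state=(-0.125, -1.430)
t=3.500: state=(-0.425, 0.338)
t=4.000: state=(0.019, 1.054)
t=4.500: state=(0.298, -0.077)
t=5.000: state=(0.030, -0.746)
t=5.500: state=(-0.203, -0.051)
t=6.000: state=(-0.049, 0.513)
t=6.500: state=(0.135, 0.105)
t=7.000: state=(0.052, -0.343)
t=7.500: state=(-0.087, -0.119)
t=8.000: state=(-0.048, 0.223)
t=8.500: state=(0.054, 0.112)
t=9.000: state=(0.040, -0.141)
t=9.100: state=(0.025, -0.159)
largest grid value and its neighbours: omega(1.740)=2.37408, omega(1.750)=2.37603, omega(1.760)=2.37587
parabola through these three points peaks at t≈1.754 with omega≈2.37622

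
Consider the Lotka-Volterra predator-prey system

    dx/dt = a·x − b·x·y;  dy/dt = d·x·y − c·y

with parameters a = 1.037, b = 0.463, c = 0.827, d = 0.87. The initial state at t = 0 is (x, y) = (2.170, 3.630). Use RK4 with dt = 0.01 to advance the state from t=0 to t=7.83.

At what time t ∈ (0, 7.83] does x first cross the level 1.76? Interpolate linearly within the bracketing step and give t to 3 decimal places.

t = 0.245

t=0.000: state=(2.170, 3.630)
step 1 (dt=0.01): k1=(-1.397, 3.851), k2=(-1.412, 3.849), k3=(-1.412, 3.849), k4=(-1.426, 3.847); state += dt/6·(k1+2k2+2k3+k4)
t=0.010: state=(2.156, 3.668)
t=0.020: state=(2.141, 3.707)
t=0.030: state=(2.127, 3.745)
t=0.240: state=(1.769, 4.499)
next step: t=0.250: state=(1.751, 4.531) — x has crossed 1.76
linear interpolation between t=0.240 (1.76916) and t=0.250 (1.75062) → t≈0.245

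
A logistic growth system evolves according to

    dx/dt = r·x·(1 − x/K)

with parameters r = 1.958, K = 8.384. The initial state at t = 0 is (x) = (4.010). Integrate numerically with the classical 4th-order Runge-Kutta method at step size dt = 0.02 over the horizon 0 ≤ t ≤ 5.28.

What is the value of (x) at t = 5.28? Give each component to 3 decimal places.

t=0.000: state=(4.010)
step 1 (dt=0.02): k1=(4.096), k2=(4.099), k3=(4.099), k4=(4.102); state += dt/6·(k1+2k2+2k3+k4)
t=0.020: state=(4.092)
t=0.040: state=(4.174)
t=0.060: state=(4.256)
continuing one RK4 step at a time; state shown every 10 steps (Δt=0.2):
t=0.200: state=(4.826)
t=0.400: state=(5.595)
t=0.600: state=(6.271)
t=0.800: state=(6.829)
t=1.000: state=(7.265)
t=1.200: state=(7.594)
t=1.400: state=(7.833)
t=1.600: state=(8.003)
t=1.800: state=(8.123)
t=2.000: state=(8.206)
t=2.200: state=(8.263)
t=2.400: state=(8.302)
t=2.600: state=(8.328)
t=2.800: state=(8.346)
t=3.000: state=(8.358)
t=3.200: state=(8.367)
t=3.400: state=(8.372)
t=3.600: state=(8.376)
t=3.800: state=(8.379)
t=4.000: state=(8.380)
t=4.200: state=(8.382)
t=4.400: state=(8.382)
t=4.600: state=(8.383)
t=4.800: state=(8.383)
t=5.000: state=(8.383)
t=5.200: state=(8.384)
t=5.280: state=(8.384)

(x) = (8.384)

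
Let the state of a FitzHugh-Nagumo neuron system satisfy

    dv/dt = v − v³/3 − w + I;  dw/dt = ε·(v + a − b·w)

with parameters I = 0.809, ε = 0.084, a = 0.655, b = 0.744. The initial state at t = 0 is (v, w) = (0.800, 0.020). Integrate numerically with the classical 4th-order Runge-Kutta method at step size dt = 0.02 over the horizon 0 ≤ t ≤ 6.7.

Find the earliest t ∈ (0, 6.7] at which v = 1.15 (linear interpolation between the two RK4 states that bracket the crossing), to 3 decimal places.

t=0.000: state=(0.800, 0.020)
step 1 (dt=0.02): k1=(1.418, 0.121), k2=(1.422, 0.122), k3=(1.422, 0.122), k4=(1.425, 0.123); state += dt/6·(k1+2k2+2k3+k4)
t=0.020: state=(0.828, 0.022)
t=0.040: state=(0.857, 0.025)
t=0.060: state=(0.886, 0.027)
t=0.240: state=(1.143, 0.052)
next step: t=0.260: state=(1.171, 0.055) — v has crossed 1.15
linear interpolation between t=0.240 (1.14313) and t=0.260 (1.17105) → t≈0.245

t = 0.245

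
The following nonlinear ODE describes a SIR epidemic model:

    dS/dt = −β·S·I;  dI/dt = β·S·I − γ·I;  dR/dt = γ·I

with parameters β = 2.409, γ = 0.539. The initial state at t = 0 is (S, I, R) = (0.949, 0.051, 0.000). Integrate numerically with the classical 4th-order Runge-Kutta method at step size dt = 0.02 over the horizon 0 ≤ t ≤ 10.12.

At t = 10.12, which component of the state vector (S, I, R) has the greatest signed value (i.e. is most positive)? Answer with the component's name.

t=0.000: state=(0.949, 0.051, 0.000)
step 1 (dt=0.02): k1=(-0.117, 0.089, 0.027), k2=(-0.118, 0.091, 0.028), k3=(-0.119, 0.091, 0.028), k4=(-0.120, 0.092, 0.028); state += dt/6·(k1+2k2+2k3+k4)
t=0.020: state=(0.947, 0.053, 0.001)
t=0.040: state=(0.944, 0.055, 0.001)
t=0.060: state=(0.942, 0.057, 0.002)
continuing one RK4 step at a time; state shown every 25 steps (Δt=0.5):
t=0.500: state=(0.862, 0.117, 0.022)
t=1.000: state=(0.702, 0.230, 0.067)
t=1.500: state=(0.491, 0.362, 0.147)
t=2.000: state=(0.300, 0.442, 0.257)
t=2.500: state=(0.175, 0.447, 0.379)
t=3.000: state=(0.104, 0.402, 0.494)
t=3.500: state=(0.067, 0.339, 0.594)
t=4.000: state=(0.046, 0.277, 0.677)
t=4.500: state=(0.034, 0.222, 0.744)
t=5.000: state=(0.027, 0.176, 0.797)
t=5.500: state=(0.022, 0.138, 0.839)
t=6.000: state=(0.019, 0.108, 0.872)
t=6.500: state=(0.017, 0.085, 0.898)
t=7.000: state=(0.016, 0.066, 0.919)
t=7.500: state=(0.015, 0.051, 0.934)
t=8.000: state=(0.014, 0.040, 0.946)
t=8.500: state=(0.013, 0.031, 0.956)
t=9.000: state=(0.013, 0.024, 0.963)
t=9.500: state=(0.012, 0.019, 0.969)
t=10.000: state=(0.012, 0.014, 0.973)
t=10.120: state=(0.012, 0.014, 0.974)
compare at T: S=0.012, I=0.014, R=0.974

largest component: R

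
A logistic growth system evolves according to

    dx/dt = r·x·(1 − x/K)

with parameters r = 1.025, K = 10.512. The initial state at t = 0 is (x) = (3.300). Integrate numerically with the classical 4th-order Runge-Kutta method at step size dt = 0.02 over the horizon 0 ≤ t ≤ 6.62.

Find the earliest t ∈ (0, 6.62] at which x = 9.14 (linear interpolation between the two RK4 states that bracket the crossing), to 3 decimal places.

t = 2.613

t=0.000: state=(3.300)
step 1 (dt=0.02): k1=(2.321), k2=(2.329), k3=(2.329), k4=(2.338); state += dt/6·(k1+2k2+2k3+k4)
t=0.020: state=(3.347)
t=0.040: state=(3.394)
t=0.060: state=(3.441)
continuing one RK4 step at a time; state shown every 25 steps (Δt=0.5):
t=0.500: state=(4.552)
t=1.000: state=(5.892)
t=1.500: state=(7.153)
t=2.000: state=(8.204)
t=2.500: state=(8.996)
t=2.600: state=(9.124)
next step: t=2.620: state=(9.149) — x has crossed 9.14
linear interpolation between t=2.600 (9.12416) and t=2.620 (9.14867) → t≈2.613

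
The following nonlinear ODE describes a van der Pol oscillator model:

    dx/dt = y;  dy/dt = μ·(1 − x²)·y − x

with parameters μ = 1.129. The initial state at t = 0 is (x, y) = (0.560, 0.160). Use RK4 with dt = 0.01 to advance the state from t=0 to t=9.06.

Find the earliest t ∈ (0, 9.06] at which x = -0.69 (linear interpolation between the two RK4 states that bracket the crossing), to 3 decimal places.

t = 2.050

t=0.000: state=(0.560, 0.160)
step 1 (dt=0.01): k1=(0.160, -0.436), k2=(0.158, -0.439), k3=(0.158, -0.439), k4=(0.156, -0.441); state += dt/6·(k1+2k2+2k3+k4)
t=0.010: state=(0.562, 0.156)
t=0.020: state=(0.563, 0.151)
t=0.030: state=(0.565, 0.147)
continuing one RK4 step at a time; state shown every 50 steps (Δt=0.5):
t=0.500: state=(0.575, -0.118)
t=1.000: state=(0.425, -0.503)
t=1.500: state=(0.049, -1.028)
t=2.000: state=(-0.611, -1.558)
t=2.050: state=(-0.690, -1.577)
next step: t=2.060: state=(-0.706, -1.579) — x has crossed -0.69
linear interpolation between t=2.050 (-0.68987) and t=2.060 (-0.70565) → t≈2.050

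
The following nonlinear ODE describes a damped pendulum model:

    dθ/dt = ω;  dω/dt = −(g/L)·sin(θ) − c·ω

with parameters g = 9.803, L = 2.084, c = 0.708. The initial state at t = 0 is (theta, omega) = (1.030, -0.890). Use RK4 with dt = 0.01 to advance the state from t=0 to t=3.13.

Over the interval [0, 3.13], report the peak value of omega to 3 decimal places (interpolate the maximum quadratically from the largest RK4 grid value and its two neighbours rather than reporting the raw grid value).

t=0.000: state=(1.030, -0.890)
step 1 (dt=0.01): k1=(-0.890, -3.403), k2=(-0.907, -3.380), k3=(-0.907, -3.380), k4=(-0.924, -3.357); state += dt/6·(k1+2k2+2k3+k4)
t=0.010: state=(1.021, -0.924)
t=0.020: state=(1.012, -0.957)
t=0.030: state=(1.002, -0.990)
continuing one RK4 step at a time; state shown every 20 steps (Δt=0.2):
t=0.200: state=(0.791, -1.467)
t=0.400: state=(0.460, -1.786)
t=0.600: state=(0.098, -1.787)
t=0.800: state=(-0.234, -1.484)
t=1.000: state=(-0.482, -0.972)
t=1.200: state=(-0.617, -0.377)
t=1.400: state=(-0.634, 0.193)
t=1.600: state=(-0.547, 0.661)
t=1.800: state=(-0.381, 0.968)
t=2.000: state=(-0.173, 1.079)
t=2.200: state=(0.038, 0.992)
t=2.400: state=(0.214, 0.746)
t=2.600: state=(0.330, 0.406)
t=2.800: state=(0.375, 0.045)
t=3.000: state=(0.350, -0.276)
t=3.130: state=(0.303, -0.440)
largest grid value and its neighbours: omega(2.000)=1.07885, omega(2.010)=1.07904, omega(2.020)=1.07873
parabola through these three points peaks at t≈2.009 with omega≈1.07904

max omega = 1.079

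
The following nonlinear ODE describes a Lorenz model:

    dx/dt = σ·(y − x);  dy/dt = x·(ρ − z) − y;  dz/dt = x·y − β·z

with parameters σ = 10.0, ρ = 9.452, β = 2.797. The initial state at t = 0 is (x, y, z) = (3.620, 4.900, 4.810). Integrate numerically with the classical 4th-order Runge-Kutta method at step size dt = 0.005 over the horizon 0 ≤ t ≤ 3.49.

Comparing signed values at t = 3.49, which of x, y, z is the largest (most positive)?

t=0.000: state=(3.620, 4.900, 4.810)
step 1 (dt=0.005): k1=(12.800, 11.904, 4.284), k2=(12.778, 11.984, 4.520), k3=(12.780, 11.981, 4.519), k4=(12.760, 12.058, 4.755); state += dt/6·(k1+2k2+2k3+k4)
t=0.005: state=(3.684, 4.960, 4.833)
t=0.010: state=(3.748, 5.021, 4.858)
t=0.015: state=(3.811, 5.082, 4.885)
continuing one RK4 step at a time; state shown every 40 steps (Δt=0.2):
t=0.200: state=(6.059, 7.049, 7.557)
t=0.400: state=(6.358, 5.592, 10.916)
t=0.600: state=(4.323, 3.454, 9.701)
t=0.800: state=(3.473, 3.464, 7.438)
t=1.000: state=(4.061, 4.601, 6.544)
t=1.200: state=(5.302, 5.874, 7.643)
t=1.400: state=(5.774, 5.597, 9.500)
t=1.600: state=(4.898, 4.374, 9.460)
t=1.800: state=(4.199, 4.073, 8.214)
t=2.000: state=(4.371, 4.632, 7.503)
t=2.200: state=(5.019, 5.333, 7.938)
t=2.400: state=(5.346, 5.318, 8.888)
t=2.600: state=(4.985, 4.719, 9.053)
t=2.800: state=(4.561, 4.448, 8.450)
t=3.000: state=(4.579, 4.695, 7.990)
t=3.200: state=(4.905, 5.075, 8.143)
t=3.400: state=(5.109, 5.120, 8.624)
t=3.490: state=(5.081, 5.009, 8.761)
compare at T: x=5.081, y=5.009, z=8.761

largest component: z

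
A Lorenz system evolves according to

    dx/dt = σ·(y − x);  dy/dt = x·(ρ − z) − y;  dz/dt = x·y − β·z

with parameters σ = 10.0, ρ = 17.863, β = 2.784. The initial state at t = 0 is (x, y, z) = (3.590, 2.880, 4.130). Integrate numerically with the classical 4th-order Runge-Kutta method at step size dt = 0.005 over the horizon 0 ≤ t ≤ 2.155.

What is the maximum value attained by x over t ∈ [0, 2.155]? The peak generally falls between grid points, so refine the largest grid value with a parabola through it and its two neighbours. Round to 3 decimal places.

max x = 12.983

t=0.000: state=(3.590, 2.880, 4.130)
step 1 (dt=0.005): k1=(-7.100, 46.421, -1.159), k2=(-5.762, 46.072, -0.787), k3=(-5.804, 46.116, -0.783), k4=(-4.504, 45.806, -0.410); state += dt/6·(k1+2k2+2k3+k4)
t=0.005: state=(3.561, 3.111, 4.126)
t=0.010: state=(3.545, 3.338, 4.126)
t=0.015: state=(3.540, 3.564, 4.130)
continuing one RK4 step at a time; state shown every 20 steps (Δt=0.1):
t=0.100: state=(4.848, 7.658, 5.006)
t=0.200: state=(8.809, 13.596, 10.304)
t=0.300: state=(12.572, 13.814, 22.073)
t=0.400: state=(9.861, 4.146, 26.034)
t=0.500: state=(4.271, -0.185, 20.628)
t=0.600: state=(1.344, -0.297, 15.538)
t=0.700: state=(0.431, 0.026, 11.752)
t=0.800: state=(0.258, 0.246, 8.900)
t=0.900: state=(0.337, 0.497, 6.746)
t=1.000: state=(0.593, 0.965, 5.136)
t=1.100: state=(1.151, 1.947, 3.997)
t=1.200: state=(2.342, 4.039, 3.476)
t=1.300: state=(4.831, 8.267, 4.549)
t=1.400: state=(9.281, 14.427, 10.683)
t=1.500: state=(12.966, 13.530, 23.425)
t=1.600: state=(9.379, 3.018, 26.129)
t=1.700: state=(3.606, -0.723, 20.173)
t=1.800: state=(0.834, -0.691, 15.138)
t=1.900: state=(-0.051, -0.518, 11.444)
t=2.000: state=(-0.379, -0.651, 8.675)
t=2.100: state=(-0.701, -1.114, 6.608)
t=2.155: state=(-0.975, -1.576, 5.727)
largest grid value and its neighbours: x(1.500)=12.96572, x(1.505)=12.98245, x(1.510)=12.97588
parabola through these three points peaks at t≈1.506 with x≈12.98300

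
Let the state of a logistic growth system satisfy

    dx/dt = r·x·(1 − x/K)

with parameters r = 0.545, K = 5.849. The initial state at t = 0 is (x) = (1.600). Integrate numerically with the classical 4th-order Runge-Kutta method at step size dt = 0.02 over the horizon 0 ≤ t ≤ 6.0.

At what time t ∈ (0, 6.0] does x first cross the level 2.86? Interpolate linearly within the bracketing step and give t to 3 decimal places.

t=0.000: state=(1.600)
step 1 (dt=0.02): k1=(0.633), k2=(0.635), k3=(0.635), k4=(0.637); state += dt/6·(k1+2k2+2k3+k4)
t=0.020: state=(1.613)
t=0.040: state=(1.625)
t=0.060: state=(1.638)
continuing one RK4 step at a time; state shown every 10 steps (Δt=0.2):
t=0.200: state=(1.730)
t=0.400: state=(1.865)
t=0.600: state=(2.007)
t=0.800: state=(2.153)
t=1.000: state=(2.303)
t=1.200: state=(2.457)
t=1.400: state=(2.613)
t=1.600: state=(2.772)
t=1.700: state=(2.851)
next step: t=1.720: state=(2.867) — x has crossed 2.86
linear interpolation between t=1.700 (2.85114) and t=1.720 (2.86707) → t≈1.711

t = 1.711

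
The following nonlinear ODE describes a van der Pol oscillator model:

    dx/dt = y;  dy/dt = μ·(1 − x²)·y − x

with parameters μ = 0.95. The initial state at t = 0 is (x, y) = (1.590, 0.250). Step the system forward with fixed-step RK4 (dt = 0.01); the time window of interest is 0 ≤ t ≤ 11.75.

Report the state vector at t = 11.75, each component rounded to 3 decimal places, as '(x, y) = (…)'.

t=0.000: state=(1.590, 0.250)
step 1 (dt=0.01): k1=(0.250, -1.953), k2=(0.240, -1.941), k3=(0.240, -1.941), k4=(0.231, -1.929); state += dt/6·(k1+2k2+2k3+k4)
t=0.010: state=(1.592, 0.231)
t=0.020: state=(1.595, 0.211)
t=0.030: state=(1.597, 0.193)
continuing one RK4 step at a time; state shown every 50 steps (Δt=0.5):
t=0.500: state=(1.520, -0.447)
t=1.000: state=(1.189, -0.868)
t=1.500: state=(0.631, -1.411)
t=2.000: state=(-0.288, -2.302)
t=2.500: state=(-1.479, -1.969)
t=3.000: state=(-1.969, -0.140)
t=3.500: state=(-1.843, 0.510)
t=4.000: state=(-1.516, 0.787)
t=4.500: state=(-1.042, 1.140)
t=5.000: state=(-0.319, 1.833)
t=5.500: state=(0.831, 2.624)
t=6.000: state=(1.850, 1.063)
t=6.500: state=(1.984, -0.262)
t=7.000: state=(1.744, -0.637)
t=7.500: state=(1.362, -0.902)
t=8.000: state=(0.812, -1.347)
t=8.500: state=(-0.059, -2.211)
t=9.000: state=(-1.307, -2.354)
t=9.500: state=(-1.982, -0.369)
t=10.000: state=(-1.917, 0.447)
t=10.500: state=(-1.617, 0.730)
t=11.000: state=(-1.182, 1.034)
t=11.500: state=(-0.538, 1.614)
t=11.750: state=(-0.078, 2.081)

(x, y) = (-0.078, 2.081)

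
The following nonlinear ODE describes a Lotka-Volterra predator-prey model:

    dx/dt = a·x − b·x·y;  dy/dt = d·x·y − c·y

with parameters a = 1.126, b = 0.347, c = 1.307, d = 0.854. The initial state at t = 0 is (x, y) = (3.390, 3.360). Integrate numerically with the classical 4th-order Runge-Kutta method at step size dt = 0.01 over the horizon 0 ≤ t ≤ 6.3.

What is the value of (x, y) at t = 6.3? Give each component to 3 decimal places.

t=0.000: state=(3.390, 3.360)
step 1 (dt=0.01): k1=(-0.135, 5.336), k2=(-0.167, 5.376), k3=(-0.167, 5.376), k4=(-0.198, 5.416); state += dt/6·(k1+2k2+2k3+k4)
t=0.010: state=(3.388, 3.414)
t=0.020: state=(3.386, 3.468)
t=0.030: state=(3.383, 3.524)
continuing one RK4 step at a time; state shown every 25 steps (Δt=0.25):
t=0.250: state=(3.147, 4.907)
t=0.500: state=(2.535, 6.522)
t=0.750: state=(1.817, 7.478)
t=1.000: state=(1.252, 7.457)
t=1.250: state=(0.893, 6.740)
t=1.500: state=(0.688, 5.742)
t=1.750: state=(0.579, 4.735)
t=2.000: state=(0.530, 3.841)
t=2.250: state=(0.520, 3.097)
t=2.500: state=(0.541, 2.501)
t=2.750: state=(0.589, 2.034)
t=3.000: state=(0.665, 1.676)
t=3.250: state=(0.772, 1.409)
t=3.500: state=(0.913, 1.215)
t=3.750: state=(1.095, 1.085)
t=4.000: state=(1.326, 1.013)
t=4.250: state=(1.611, 0.998)
t=4.500: state=(1.954, 1.053)
t=4.750: state=(2.350, 1.201)
t=5.000: state=(2.774, 1.497)
t=5.250: state=(3.160, 2.037)
t=5.500: state=(3.382, 2.967)
t=5.750: state=(3.269, 4.385)
t=6.000: state=(2.754, 6.053)
t=6.250: state=(2.034, 7.284)
t=6.300: state=(1.894, 7.420)

(x, y) = (1.894, 7.420)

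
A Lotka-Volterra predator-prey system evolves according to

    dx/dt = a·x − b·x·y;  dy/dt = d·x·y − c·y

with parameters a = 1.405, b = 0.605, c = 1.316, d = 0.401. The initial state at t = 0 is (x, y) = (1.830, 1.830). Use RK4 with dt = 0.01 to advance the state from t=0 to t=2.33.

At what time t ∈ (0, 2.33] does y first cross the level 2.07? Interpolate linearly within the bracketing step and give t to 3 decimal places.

t = 2.140

t=0.000: state=(1.830, 1.830)
step 1 (dt=0.01): k1=(0.545, -1.065), k2=(0.552, -1.060), k3=(0.552, -1.060), k4=(0.558, -1.055); state += dt/6·(k1+2k2+2k3+k4)
t=0.010: state=(1.836, 1.819)
t=0.020: state=(1.841, 1.809)
t=0.030: state=(1.847, 1.798)
continuing one RK4 step at a time; state shown every 10 steps (Δt=0.1):
t=0.100: state=(1.891, 1.729)
t=0.200: state=(1.966, 1.637)
t=0.300: state=(2.054, 1.556)
t=0.400: state=(2.157, 1.484)
t=0.500: state=(2.273, 1.422)
t=0.600: state=(2.404, 1.369)
t=0.700: state=(2.551, 1.325)
t=0.800: state=(2.712, 1.291)
t=0.900: state=(2.889, 1.266)
t=1.000: state=(3.081, 1.251)
t=1.100: state=(3.288, 1.246)
t=1.200: state=(3.509, 1.252)
t=1.300: state=(3.742, 1.270)
t=1.400: state=(3.984, 1.300)
t=1.500: state=(4.233, 1.343)
t=1.600: state=(4.484, 1.403)
t=1.700: state=(4.730, 1.479)
t=1.800: state=(4.964, 1.575)
t=1.900: state=(5.175, 1.692)
t=2.000: state=(5.354, 1.833)
t=2.100: state=(5.489, 1.997)
t=2.140: state=(5.527, 2.070)
next step: t=2.150: state=(5.535, 2.089) — y has crossed 2.07
linear interpolation between t=2.140 (2.06979) and t=2.150 (2.08855) → t≈2.140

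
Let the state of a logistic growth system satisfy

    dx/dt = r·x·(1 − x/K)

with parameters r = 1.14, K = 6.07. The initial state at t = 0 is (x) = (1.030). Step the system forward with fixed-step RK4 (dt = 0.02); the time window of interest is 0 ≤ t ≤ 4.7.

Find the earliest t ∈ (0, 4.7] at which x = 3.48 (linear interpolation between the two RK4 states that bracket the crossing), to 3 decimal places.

t = 1.652

t=0.000: state=(1.030)
step 1 (dt=0.02): k1=(0.975), k2=(0.982), k3=(0.982), k4=(0.990); state += dt/6·(k1+2k2+2k3+k4)
t=0.020: state=(1.050)
t=0.040: state=(1.070)
t=0.060: state=(1.090)
continuing one RK4 step at a time; state shown every 10 steps (Δt=0.2):
t=0.200: state=(1.240)
t=0.400: state=(1.480)
t=0.600: state=(1.750)
t=0.800: state=(2.047)
t=1.000: state=(2.367)
t=1.200: state=(2.703)
t=1.400: state=(3.047)
t=1.600: state=(3.392)
t=1.640: state=(3.460)
next step: t=1.660: state=(3.494) — x has crossed 3.48
linear interpolation between t=1.640 (3.45975) and t=1.660 (3.49362) → t≈1.652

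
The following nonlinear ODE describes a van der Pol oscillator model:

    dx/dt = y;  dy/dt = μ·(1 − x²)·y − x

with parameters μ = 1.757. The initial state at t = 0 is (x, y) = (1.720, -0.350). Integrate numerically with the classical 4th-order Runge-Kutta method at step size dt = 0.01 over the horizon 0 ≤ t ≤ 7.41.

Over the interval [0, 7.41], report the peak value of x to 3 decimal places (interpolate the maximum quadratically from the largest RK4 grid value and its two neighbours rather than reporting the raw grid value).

t=0.000: state=(1.720, -0.350)
step 1 (dt=0.01): k1=(-0.350, -0.516), k2=(-0.353, -0.509), k3=(-0.353, -0.509), k4=(-0.355, -0.502); state += dt/6·(k1+2k2+2k3+k4)
t=0.010: state=(1.716, -0.355)
t=0.020: state=(1.713, -0.360)
t=0.030: state=(1.709, -0.365)
continuing one RK4 step at a time; state shown every 25 steps (Δt=0.25):
t=0.250: state=(1.619, -0.451)
t=0.500: state=(1.496, -0.532)
t=0.750: state=(1.352, -0.628)
t=1.000: state=(1.179, -0.762)
t=1.250: state=(0.965, -0.973)
t=1.500: state=(0.680, -1.339)
t=1.750: state=(0.270, -2.009)
t=2.000: state=(-0.360, -3.072)
t=2.250: state=(-1.209, -3.361)
t=2.500: state=(-1.836, -1.483)
t=2.750: state=(-2.013, -0.155)
t=3.000: state=(-1.992, 0.237)
t=3.250: state=(-1.916, 0.350)
t=3.500: state=(-1.821, 0.403)
t=3.750: state=(-1.715, 0.448)
t=4.000: state=(-1.596, 0.500)
t=4.250: state=(-1.463, 0.569)
t=4.500: state=(-1.310, 0.667)
t=4.750: state=(-1.126, 0.815)
t=5.000: state=(-0.894, 1.059)
t=5.250: state=(-0.581, 1.492)
t=5.500: state=(-0.119, 2.282)
t=5.750: state=(0.589, 3.351)
t=6.000: state=(1.435, 2.971)
t=6.250: state=(1.923, 0.965)
t=6.500: state=(2.018, -0.014)
t=6.750: state=(1.974, -0.283)
t=7.000: state=(1.891, -0.368)
t=7.250: state=(1.793, -0.416)
t=7.410: state=(1.724, -0.444)
largest grid value and its neighbours: x(6.480)=2.01775, x(6.490)=2.01791, x(6.500)=2.01788
parabola through these three points peaks at t≈6.493 with x≈2.01793

max x = 2.018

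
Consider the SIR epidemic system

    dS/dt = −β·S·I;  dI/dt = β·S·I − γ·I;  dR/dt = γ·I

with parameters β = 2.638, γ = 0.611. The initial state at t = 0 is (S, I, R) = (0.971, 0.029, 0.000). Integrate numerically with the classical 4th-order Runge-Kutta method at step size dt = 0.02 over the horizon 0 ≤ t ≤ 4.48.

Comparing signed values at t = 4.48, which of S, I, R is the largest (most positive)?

largest component: R

t=0.000: state=(0.971, 0.029, 0.000)
step 1 (dt=0.02): k1=(-0.074, 0.057, 0.018), k2=(-0.076, 0.058, 0.018), k3=(-0.076, 0.058, 0.018), k4=(-0.077, 0.059, 0.018); state += dt/6·(k1+2k2+2k3+k4)
t=0.020: state=(0.969, 0.030, 0.000)
t=0.040: state=(0.968, 0.031, 0.001)
t=0.060: state=(0.966, 0.033, 0.001)
continuing one RK4 step at a time; state shown every 10 steps (Δt=0.2):
t=0.200: state=(0.953, 0.043, 0.004)
t=0.400: state=(0.927, 0.062, 0.011)
t=0.600: state=(0.892, 0.089, 0.020)
t=0.800: state=(0.843, 0.124, 0.033)
t=1.000: state=(0.781, 0.169, 0.050)
t=1.200: state=(0.705, 0.221, 0.074)
t=1.400: state=(0.618, 0.277, 0.105)
t=1.600: state=(0.526, 0.332, 0.142)
t=1.800: state=(0.436, 0.379, 0.185)
t=2.000: state=(0.354, 0.412, 0.234)
t=2.200: state=(0.283, 0.431, 0.286)
t=2.400: state=(0.225, 0.436, 0.339)
t=2.600: state=(0.179, 0.429, 0.392)
t=2.800: state=(0.143, 0.413, 0.443)
t=3.000: state=(0.116, 0.392, 0.493)
t=3.200: state=(0.095, 0.366, 0.539)
t=3.400: state=(0.079, 0.339, 0.582)
t=3.600: state=(0.066, 0.312, 0.622)
t=3.800: state=(0.057, 0.285, 0.658)
t=4.000: state=(0.049, 0.259, 0.692)
t=4.200: state=(0.043, 0.235, 0.722)
t=4.400: state=(0.038, 0.213, 0.749)
t=4.480: state=(0.037, 0.204, 0.759)
compare at T: S=0.037, I=0.204, R=0.759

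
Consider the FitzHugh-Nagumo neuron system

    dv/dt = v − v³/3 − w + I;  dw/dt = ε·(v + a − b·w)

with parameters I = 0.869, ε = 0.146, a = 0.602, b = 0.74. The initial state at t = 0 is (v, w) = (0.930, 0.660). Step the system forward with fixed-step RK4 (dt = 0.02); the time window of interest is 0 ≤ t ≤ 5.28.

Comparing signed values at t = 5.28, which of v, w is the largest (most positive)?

t=0.000: state=(0.930, 0.660)
step 1 (dt=0.02): k1=(0.871, 0.152), k2=(0.870, 0.153), k3=(0.870, 0.153), k4=(0.870, 0.155); state += dt/6·(k1+2k2+2k3+k4)
t=0.020: state=(0.947, 0.663)
t=0.040: state=(0.965, 0.666)
t=0.060: state=(0.982, 0.669)
continuing one RK4 step at a time; state shown every 10 steps (Δt=0.2):
t=0.200: state=(1.101, 0.693)
t=0.400: state=(1.259, 0.729)
t=0.600: state=(1.392, 0.770)
t=0.800: state=(1.495, 0.812)
t=1.000: state=(1.568, 0.857)
t=1.200: state=(1.615, 0.902)
t=1.400: state=(1.641, 0.947)
t=1.600: state=(1.652, 0.992)
t=1.800: state=(1.653, 1.036)
t=2.000: state=(1.646, 1.079)
t=2.200: state=(1.634, 1.120)
t=2.400: state=(1.618, 1.161)
t=2.600: state=(1.600, 1.200)
t=2.800: state=(1.580, 1.237)
t=3.000: state=(1.559, 1.274)
t=3.200: state=(1.537, 1.309)
t=3.400: state=(1.514, 1.342)
t=3.600: state=(1.490, 1.374)
t=3.800: state=(1.467, 1.405)
t=4.000: state=(1.442, 1.434)
t=4.200: state=(1.417, 1.462)
t=4.400: state=(1.392, 1.489)
t=4.600: state=(1.367, 1.514)
t=4.800: state=(1.340, 1.538)
t=5.000: state=(1.314, 1.561)
t=5.200: state=(1.287, 1.583)
t=5.280: state=(1.276, 1.591)
compare at T: v=1.276, w=1.591

largest component: w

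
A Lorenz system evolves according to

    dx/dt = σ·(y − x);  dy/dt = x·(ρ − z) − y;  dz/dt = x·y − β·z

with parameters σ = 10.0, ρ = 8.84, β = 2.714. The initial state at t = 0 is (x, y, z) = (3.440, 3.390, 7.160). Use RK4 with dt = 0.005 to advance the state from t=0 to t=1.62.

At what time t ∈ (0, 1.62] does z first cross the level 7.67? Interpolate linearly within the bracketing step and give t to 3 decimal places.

t = 0.496

t=0.000: state=(3.440, 3.390, 7.160)
step 1 (dt=0.005): k1=(-0.500, 2.389, -7.771), k2=(-0.428, 2.448, -7.702), k3=(-0.428, 2.447, -7.701), k4=(-0.356, 2.506, -7.631); state += dt/6·(k1+2k2+2k3+k4)
t=0.005: state=(3.438, 3.402, 7.121)
t=0.010: state=(3.436, 3.415, 7.084)
t=0.015: state=(3.436, 3.428, 7.047)
continuing one RK4 step at a time; state shown every 20 steps (Δt=0.1):
t=0.100: state=(3.525, 3.734, 6.536)
t=0.200: state=(3.838, 4.243, 6.267)
t=0.300: state=(4.307, 4.822, 6.401)
t=0.400: state=(4.824, 5.318, 6.925)
t=0.495: state=(5.223, 5.543, 7.660)
next step: t=0.500: state=(5.239, 5.546, 7.700) — z has crossed 7.67
linear interpolation between t=0.495 (7.65960) and t=0.500 (7.70040) → t≈0.496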